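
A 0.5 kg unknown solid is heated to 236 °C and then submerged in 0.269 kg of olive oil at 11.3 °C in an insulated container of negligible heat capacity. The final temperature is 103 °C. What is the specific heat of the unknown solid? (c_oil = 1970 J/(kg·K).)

c ≈ 731 J/(kg·K)

m_s c (T_s − T_f) = m_oil c_oil (T_f − T_0):
0.5×c×(236 − 103) = 0.269×1970×(103 − 11.3)
66.5 c = 48595  ⇒  c ≈ 730.7 J/(kg·K)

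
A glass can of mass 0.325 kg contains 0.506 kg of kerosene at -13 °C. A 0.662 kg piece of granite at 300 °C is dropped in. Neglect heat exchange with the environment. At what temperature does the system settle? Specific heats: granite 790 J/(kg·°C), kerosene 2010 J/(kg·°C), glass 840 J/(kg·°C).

T_f ≈ 77.3 °C

Setting the total heat transfer to zero:
0.662*790*(T − 300) + 0.506*2010*(T − (-13)) + 0.325*840*(T − (-13)) = 0
522.98(T − 300) + 1017.1(T − (-13)) + 273(T − (-13)) = 0
(522.98 + 1017.1 + 273) T = 522.98*300 + 1017.1*(-13) + 273*(-13)
T = 140123 / 1813 = 77.3 °C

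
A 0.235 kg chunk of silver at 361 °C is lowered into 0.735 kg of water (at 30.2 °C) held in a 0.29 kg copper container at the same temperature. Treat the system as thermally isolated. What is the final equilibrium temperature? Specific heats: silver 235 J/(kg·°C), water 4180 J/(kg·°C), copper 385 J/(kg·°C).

T_f = Σ m_i c_i T_i / Σ m_i c_i:
T_f = (55.22*361 + 3072.3*30.2 + 111.65*30.2) / (55.22 + 3072.3 + 111.65)
    = 116092 / 3239.2 ≈ 35.84 °C

T_f ≈ 35.8 °C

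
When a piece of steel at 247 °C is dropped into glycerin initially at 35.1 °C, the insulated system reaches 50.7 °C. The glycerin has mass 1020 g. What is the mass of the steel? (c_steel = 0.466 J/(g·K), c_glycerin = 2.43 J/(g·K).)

m ≈ 423 g

Conservation of energy gives ΣQ = 0:
m·0.466·(50.7 − 247) + 1020·2.43·(50.7 − 35.1) = 0
-91.48 m = -38666
m = -38666/-91.48 ≈ 422.7 g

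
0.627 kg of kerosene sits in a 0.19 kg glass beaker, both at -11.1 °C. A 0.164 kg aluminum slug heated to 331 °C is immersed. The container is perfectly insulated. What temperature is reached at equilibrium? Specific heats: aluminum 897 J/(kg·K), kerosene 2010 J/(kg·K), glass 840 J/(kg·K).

T_f ≈ 21.0 °C

Taking heat into each body as positive, Σ m c ΔT = 0:
0.164×897×(T − 331) + 0.627×2010×(T − (-11.1)) + 0.19×840×(T − (-11.1)) = 0
147.11(T − 331) + 1260.3(T − (-11.1)) + 159.6(T − (-11.1)) = 0
(147.11 + 1260.3 + 159.6) T = 147.11×331 + 1260.3×(-11.1) + 159.6×(-11.1)
T ≈ 21.02 °C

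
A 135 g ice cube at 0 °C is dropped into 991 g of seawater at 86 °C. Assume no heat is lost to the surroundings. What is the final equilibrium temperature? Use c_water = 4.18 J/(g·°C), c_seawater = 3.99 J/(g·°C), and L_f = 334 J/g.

Setting the total heat transfer to zero:
latent heat to melt: 135·334 = 45090; meltwater 0→T: 135·4.18·T = 564.3 T; seawater cools: 991·3.99·(T − 86) = 3954.1(T − 86)
4518.4 T = 340052 − 45090 = 294962
T ≈ 65.28 °C (positive, so assuming full melt was valid).

T_f ≈ 65.3 °C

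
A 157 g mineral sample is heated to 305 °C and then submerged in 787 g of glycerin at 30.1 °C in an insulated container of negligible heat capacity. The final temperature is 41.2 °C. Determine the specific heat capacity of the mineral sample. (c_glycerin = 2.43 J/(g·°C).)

Energy conservation, ΣQ = 0:
157×c×(41.2 − 305) + 787×2.43×(41.2 − 30.1) = 0
-41417 c = -21228
c = -21228/-41417 ≈ 0.5125 J/(g·°C)

c ≈ 0.513 J/(g·°C)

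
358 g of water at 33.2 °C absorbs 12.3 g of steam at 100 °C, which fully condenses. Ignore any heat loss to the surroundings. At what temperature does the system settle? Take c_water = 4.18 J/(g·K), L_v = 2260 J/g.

Net heat exchanged in the isolated system is zero:
steam→water at 100 °C releases m L_v = 12.3×2260 = 27798; condensed water 100 °C→T: 51.41(T − 100); original water: 1496.4(T − 33.2)
1547.9 T = 27798 + 5141.4 + 49682 = 82621
T ≈ 53.38 °C, under the boiling point, so the assumption holds.

T_f ≈ 53.4 °C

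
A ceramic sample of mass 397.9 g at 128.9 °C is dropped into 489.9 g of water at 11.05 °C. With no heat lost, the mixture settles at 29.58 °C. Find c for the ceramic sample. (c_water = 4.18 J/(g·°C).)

Let T be the final temperature. ΣQ_i = 0:
397.9×c×(29.58 − 128.9) + 489.9×4.18×(29.58 − 11.05) = 0
-39519 c = -37945
c = -37945/-39519 ≈ 0.9602 J/(g·°C)

c ≈ 0.96 J/(g·°C)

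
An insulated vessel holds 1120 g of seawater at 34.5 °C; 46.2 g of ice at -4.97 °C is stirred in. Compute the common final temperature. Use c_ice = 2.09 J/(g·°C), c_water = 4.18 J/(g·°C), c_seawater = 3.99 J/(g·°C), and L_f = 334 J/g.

T_f ≈ 29.7 °C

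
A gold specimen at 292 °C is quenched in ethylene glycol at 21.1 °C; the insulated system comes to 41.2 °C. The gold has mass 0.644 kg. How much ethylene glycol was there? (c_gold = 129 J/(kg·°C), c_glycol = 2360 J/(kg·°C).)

Let T be the final temperature. ΣQ_i = 0:
0.644·129·(41.2 − 292) + m·2360·(41.2 − 21.1) = 0
47436 m = 20835
m = 20835/47436 ≈ 0.4392 kg

m ≈ 0.439 kg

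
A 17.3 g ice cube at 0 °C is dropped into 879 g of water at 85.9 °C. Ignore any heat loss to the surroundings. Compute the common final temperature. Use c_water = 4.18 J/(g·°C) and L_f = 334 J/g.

Let T be the final temperature. ΣQ_i = 0:
fusion: m_ice L_f = 17.3·334 = 5778.2
  warm the meltwater: 72.31 T
  water: 3674.2(T − 85.9)
3746.5 T = 315615 − 5778.2 = 309837
T ≈ 82.70 °C (positive, so assuming full melt was valid).

T_f ≈ 82.7 °C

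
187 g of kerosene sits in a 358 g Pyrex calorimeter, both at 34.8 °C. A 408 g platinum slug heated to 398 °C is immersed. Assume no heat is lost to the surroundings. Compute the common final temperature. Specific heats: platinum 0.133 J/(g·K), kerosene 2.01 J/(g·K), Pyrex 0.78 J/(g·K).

Taking heat into each body as positive, Σ m c ΔT = 0:
408·0.133·(T − 398) + 187·2.01·(T − 34.8) + 358·0.78·(T − 34.8) = 0
(54.26 + 375.87 + 279.24) T = 54.26·398 + 375.87·34.8 + 279.24·34.8
T = 44395 / 709.37 = 62.6 °C

T_f ≈ 62.6 °C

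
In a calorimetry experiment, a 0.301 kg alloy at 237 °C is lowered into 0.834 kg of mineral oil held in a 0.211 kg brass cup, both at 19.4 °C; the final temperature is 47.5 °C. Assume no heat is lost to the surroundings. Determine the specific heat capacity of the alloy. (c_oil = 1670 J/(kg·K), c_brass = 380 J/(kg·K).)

c ≈ 726 J/(kg·K)

Net heat exchanged in the isolated system is zero:
0.301·c·(47.5 − 237) + 0.834·1670·(47.5 − 19.4) + 0.211·380·(47.5 − 19.4) = 0
-57.04 c = -41390
c = -41390/-57.04 ≈ 725.6 J/(kg·K)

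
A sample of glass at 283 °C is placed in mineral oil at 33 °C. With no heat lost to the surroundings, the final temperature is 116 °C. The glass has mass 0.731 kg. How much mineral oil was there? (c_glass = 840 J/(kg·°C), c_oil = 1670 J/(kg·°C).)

m ≈ 0.74 kg

Heat lost by the glass = heat gained by the oil:
0.731×840×(283 − 116) = m×1670×(116 − 33)
138610 m = 102545  ⇒  m ≈ 0.7398 kg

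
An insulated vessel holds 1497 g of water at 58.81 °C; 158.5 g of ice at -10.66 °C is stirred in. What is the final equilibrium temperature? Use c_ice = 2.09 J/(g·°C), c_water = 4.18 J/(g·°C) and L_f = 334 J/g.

T_f ≈ 45.0 °C

Sum of m c ΔT and latent-heat terms is zero:
warm ice to 0 °C: 158.5·2.09·(0 − (-10.66)) = 3531.3
  fusion: m_ice L_f = 158.5·334 = 52939
  meltwater 0→T: 158.5·4.18·T = 662.53 T
  water: 6257.5(T − 58.81)
6920 T = 368001 − 56470 = 311531
T ≈ 45.02 °C. Since T > 0 °C, the all-ice-melts assumption holds.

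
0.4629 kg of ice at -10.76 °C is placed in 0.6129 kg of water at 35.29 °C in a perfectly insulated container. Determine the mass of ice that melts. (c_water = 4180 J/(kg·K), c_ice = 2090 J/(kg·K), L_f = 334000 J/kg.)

m_melted ≈ 0.24 kg

Water can give up m c ΔT = 0.6129·4180·35.29 = 90410 J before reaching 0 °C.
Of that, 0.4629·2090·10.76 = 10410 J goes to bring the ice to 0 °C, leaving 80000 J.
Melting all 0.4629 kg of ice would need 0.4629·334000 = 154609 J.
80000 J < 154609 J, so only part of the ice melts and the system sits at 0 °C.
m_melted·334000 = 80000  ⇒  m_melted ≈ 0.2395 kg.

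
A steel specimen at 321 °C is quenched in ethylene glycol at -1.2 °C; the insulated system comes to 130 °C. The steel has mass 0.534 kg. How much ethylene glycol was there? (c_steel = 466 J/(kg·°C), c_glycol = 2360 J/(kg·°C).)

Taking heat into each body as positive, Σ m c ΔT = 0:
0.534·466·(130 − 321) + m·2360·(130 − (-1.2)) = 0
309632 m = 47529
m = 47529/309632 ≈ 0.1535 kg

m ≈ 0.154 kg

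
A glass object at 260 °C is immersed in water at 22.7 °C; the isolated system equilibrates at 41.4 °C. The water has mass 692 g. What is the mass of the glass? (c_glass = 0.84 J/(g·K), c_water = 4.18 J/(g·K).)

m ≈ 295 g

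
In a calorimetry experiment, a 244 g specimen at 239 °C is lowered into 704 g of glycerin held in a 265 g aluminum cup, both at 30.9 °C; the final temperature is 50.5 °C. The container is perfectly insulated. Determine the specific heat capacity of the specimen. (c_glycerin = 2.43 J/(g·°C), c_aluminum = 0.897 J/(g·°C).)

Net heat exchanged in the isolated system is zero:
244·c·(50.5 − 239) + 704·2.43·(50.5 − 30.9) + 265·0.897·(50.5 − 30.9) = 0
-45994 c = -38189
c = -38189/-45994 ≈ 0.8303 J/(g·°C)

c ≈ 0.83 J/(g·°C)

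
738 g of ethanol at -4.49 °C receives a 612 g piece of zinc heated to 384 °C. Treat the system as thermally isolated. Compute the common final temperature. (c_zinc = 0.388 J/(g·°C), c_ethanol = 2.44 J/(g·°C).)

T_f ≈ 40.8 °C

Set heat shed by the hot body equal to heat absorbed by the cold body:
612*0.388*(384 − T) = 738*2.44*(T − (-4.49))
237.46(384 − T) = 1800.7(T − (-4.49))
2038.2 T = 83098  ⇒  T ≈ 40.77 °C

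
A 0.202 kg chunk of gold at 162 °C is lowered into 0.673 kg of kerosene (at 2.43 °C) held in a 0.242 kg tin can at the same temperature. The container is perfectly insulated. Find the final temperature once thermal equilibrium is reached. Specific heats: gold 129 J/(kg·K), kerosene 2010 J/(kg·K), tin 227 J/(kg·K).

With ΣQ=0 the equilibrium temperature is the m·c-weighted mean:
T_f = (26.06×162 + 1352.7×2.43 + 54.93×2.43) / (26.06 + 1352.7 + 54.93)
    = 7642 / 1433.7 ≈ 5.33 °C

T_f ≈ 5.3 °C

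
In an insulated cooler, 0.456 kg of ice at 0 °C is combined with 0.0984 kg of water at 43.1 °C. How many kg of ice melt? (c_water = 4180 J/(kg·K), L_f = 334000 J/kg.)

Water can give up m c ΔT = 0.0984×4180×43.1 = 17728 J before reaching 0 °C.
Melting all 0.456 kg of ice would need 0.456×334000 = 152304 J.
That's not enough to melt it all — equilibrium is at 0 °C with ice remaining.
m_melt = 17728 / L_f = 0.05308 kg.

m_melted ≈ 0.0531 kg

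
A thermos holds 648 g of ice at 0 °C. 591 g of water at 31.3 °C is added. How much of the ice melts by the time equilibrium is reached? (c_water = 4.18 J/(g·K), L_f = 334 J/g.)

Water can give up m c ΔT = 591×4.18×31.3 = 77323 J before reaching 0 °C.
Fully melting the ice requires m_ice L_f = 648×334 = 216432 J.
77323 J < 216432 J, so only part of the ice melts and the system sits at 0 °C.
Mass melted = 77323/334 ≈ 231.5 g.

m_melted ≈ 232 g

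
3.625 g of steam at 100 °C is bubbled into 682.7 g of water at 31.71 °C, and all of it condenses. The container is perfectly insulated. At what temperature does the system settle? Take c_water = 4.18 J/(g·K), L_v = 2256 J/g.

T_f ≈ 34.9 °C

Sum of m c ΔT and latent-heat terms is zero:
condense steam: −3.625×2256 = −8178
  condensate cools 100→T: 3.625×4.18×(T − 100) = 15.15(T − 100)
  original water: 2853.7(T − 31.71)
2868.8 T = 8178 + 1515.2 + 90490 = 100184
T ≈ 34.92 °C (< 100 °C, so full condensation is consistent).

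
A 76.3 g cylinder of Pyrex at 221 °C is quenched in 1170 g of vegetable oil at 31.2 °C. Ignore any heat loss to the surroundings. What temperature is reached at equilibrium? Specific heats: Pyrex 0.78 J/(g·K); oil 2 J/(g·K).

T_f ≈ 35.9 °C

|Q_Pyrex| = |Q_oil|:
76.3*0.78*(221 − T) = 1170*2*(T − 31.2)
59.51(221 − T) = 2340(T − 31.2)
2399.5 T = 86161  ⇒  T ≈ 35.91 °C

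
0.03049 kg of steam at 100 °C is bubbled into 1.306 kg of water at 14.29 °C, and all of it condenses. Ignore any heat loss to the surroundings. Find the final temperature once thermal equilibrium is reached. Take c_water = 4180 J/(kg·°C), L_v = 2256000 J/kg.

T_f ≈ 28.6 °C

Conservation of energy gives ΣQ = 0:
steam→water at 100 °C releases m L_v = 0.03049·2256000 = 68785; condensed water 100 °C→T: 127.45(T − 100); water warms: 1.306·4180·(T − 14.29) = 5459.1(T − 14.29)
5586.5 T = 68785 + 12745 + 78010 = 159541
T ≈ 28.56 °C — below 100 °C, confirming all the steam condensed.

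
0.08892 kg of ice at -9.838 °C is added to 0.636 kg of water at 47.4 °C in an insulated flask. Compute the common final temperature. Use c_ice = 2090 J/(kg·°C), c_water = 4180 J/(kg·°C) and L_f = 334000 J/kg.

T_f ≈ 31.2 °C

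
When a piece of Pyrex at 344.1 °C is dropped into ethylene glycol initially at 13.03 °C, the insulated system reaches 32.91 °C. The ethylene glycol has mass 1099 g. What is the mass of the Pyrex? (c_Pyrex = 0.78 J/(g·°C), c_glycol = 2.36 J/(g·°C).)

m ≈ 212 g

Energy conservation, ΣQ = 0:
m·0.78·(32.91 − 344.1) + 1099·2.36·(32.91 − 13.03) = 0
-242.73 m = -51562
m = -51562/-242.73 ≈ 212.4 g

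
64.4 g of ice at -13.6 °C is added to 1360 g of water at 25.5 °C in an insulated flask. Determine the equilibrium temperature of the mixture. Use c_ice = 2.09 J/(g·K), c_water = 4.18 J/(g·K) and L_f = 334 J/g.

T_f ≈ 20.4 °C

Let T be the final temperature. ΣQ_i = 0:
warm ice to 0 °C: 64.4×2.09×(0 − (-13.6)) = 1830.5
  melt ice: 64.4×334 = 21510
  warm the meltwater: 269.19 T
  water: 5684.8(T − 25.5)
5954 T = 144962 − 23340 = 121622
T ≈ 20.43 °C — above 0 °C, consistent with complete melting.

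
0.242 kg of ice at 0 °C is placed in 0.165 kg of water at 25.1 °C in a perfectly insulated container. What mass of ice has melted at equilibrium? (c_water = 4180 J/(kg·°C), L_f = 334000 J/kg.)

Heat available from the water dropping to 0 °C: 0.165·4180·25.1 = 17311 J.
To melt every bit of ice: 0.242·334000 = 80828 J.
17311 J < 80828 J, so only part of the ice melts and the system sits at 0 °C.
Mass melted = 17311/334000 ≈ 0.05183 kg.

m_melted ≈ 0.0518 kg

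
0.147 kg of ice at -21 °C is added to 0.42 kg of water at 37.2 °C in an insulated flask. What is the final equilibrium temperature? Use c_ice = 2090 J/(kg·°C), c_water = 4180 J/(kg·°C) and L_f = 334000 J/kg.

Taking heat into each body as positive, Σ m c ΔT = 0:
ice -21→0 °C: 0.147·2090·21 = 6451.8
  fusion: m_ice L_f = 0.147·334000 = 49098
  meltwater 0→T: 0.147·4180·T = 614.46 T
  water cools: 0.42·4180·(T − 37.2) = 1755.6(T − 37.2)
2370.1 T = 65308 − 55550 = 9758.5
T ≈ 4.12 °C. Since T > 0 °C, the all-ice-melts assumption holds.

T_f ≈ 4.1 °C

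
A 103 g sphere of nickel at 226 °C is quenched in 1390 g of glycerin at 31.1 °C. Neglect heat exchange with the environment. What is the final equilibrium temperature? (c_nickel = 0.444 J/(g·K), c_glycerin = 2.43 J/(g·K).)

Heat lost by the nickel equals heat gained by the glycerin:
103*0.444*(226 − T) = 1390*2.43*(T − 31.1)
45.73(226 − T) = 3377.7(T − 31.1)
3423.4 T = 115382  ⇒  T ≈ 33.70 °C

T_f ≈ 33.7 °C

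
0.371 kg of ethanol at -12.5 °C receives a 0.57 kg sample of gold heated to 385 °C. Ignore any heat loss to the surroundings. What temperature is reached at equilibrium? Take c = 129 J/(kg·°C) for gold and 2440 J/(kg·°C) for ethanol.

T_f ≈ 17.4 °C

Net heat exchanged in the isolated system is zero:
0.57*129*(T − 385) + 0.371*2440*(T − (-12.5)) = 0
73.53(T − 385) + 905.24(T − (-12.5)) = 0
(73.53 + 905.24) T = 73.53*385 + 905.24*(-12.5)
T = 16994/978.77 ≈ 17.36 °C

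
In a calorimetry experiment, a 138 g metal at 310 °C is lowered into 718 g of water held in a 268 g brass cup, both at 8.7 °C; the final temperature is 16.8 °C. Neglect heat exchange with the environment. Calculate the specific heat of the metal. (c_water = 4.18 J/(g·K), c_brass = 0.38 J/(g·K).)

Setting the total heat transfer to zero:
138×c×(16.8 − 310) + 718×4.18×(16.8 − 8.7) + 268×0.38×(16.8 − 8.7) = 0
-40462 c = -25135
c = -25135/-40462 ≈ 0.6212 J/(g·K)

c ≈ 0.621 J/(g·K)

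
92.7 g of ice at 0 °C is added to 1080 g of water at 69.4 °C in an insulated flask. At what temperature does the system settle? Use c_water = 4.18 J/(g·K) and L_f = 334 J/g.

Net heat exchanged in the isolated system is zero:
latent heat to melt: 92.7·334 = 30962; meltwater 0→T: 92.7·4.18·T = 387.49 T; water: 4514.4(T − 69.4)
4901.9 T = 313299 − 30962 = 282338
T ≈ 57.60 °C (positive, so assuming full melt was valid).

T_f ≈ 57.6 °C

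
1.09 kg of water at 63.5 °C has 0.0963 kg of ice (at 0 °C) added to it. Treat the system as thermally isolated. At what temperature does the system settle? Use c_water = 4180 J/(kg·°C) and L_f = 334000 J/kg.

T_f ≈ 51.9 °C

Taking heat into each body as positive, Σ m c ΔT = 0:
melt ice: 0.0963×334000 = 32164; warm the meltwater: 402.53 T; water cools: 1.09×4180×(T − 63.5) = 4556.2(T − 63.5)
4958.7 T = 289319 − 32164 = 257155
T ≈ 51.86 °C — above 0 °C, consistent with complete melting.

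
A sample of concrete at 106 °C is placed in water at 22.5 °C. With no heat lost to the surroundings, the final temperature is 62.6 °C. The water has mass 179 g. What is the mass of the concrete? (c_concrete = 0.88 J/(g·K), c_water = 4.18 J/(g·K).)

Heat lost by the concrete = heat gained by the water:
m×0.88×(106 − 62.6) = 179×4.18×(62.6 − 22.5)
38.19 m = 30004  ⇒  m ≈ 785.6 g

m ≈ 786 g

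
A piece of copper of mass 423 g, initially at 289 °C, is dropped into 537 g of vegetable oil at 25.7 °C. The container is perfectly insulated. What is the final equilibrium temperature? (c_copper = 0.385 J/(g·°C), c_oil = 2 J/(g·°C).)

T_f ≈ 60.4 °C

Set heat shed by the hot body equal to heat absorbed by the cold body:
423·0.385·(289 − T) = 537·2·(T − 25.7)
162.85(289 − T) = 1074(T − 25.7)
1236.9 T = 74667  ⇒  T ≈ 60.37 °C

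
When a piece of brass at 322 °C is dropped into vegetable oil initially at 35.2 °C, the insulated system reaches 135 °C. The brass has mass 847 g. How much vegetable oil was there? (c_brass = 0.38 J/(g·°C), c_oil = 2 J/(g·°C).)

Heat gained plus heat lost sum to zero:
847×0.38×(135 − 322) + m×2×(135 − 35.2) = 0
199.6 m = 60188
m = 60188/199.6 ≈ 301.5 g

m ≈ 302 g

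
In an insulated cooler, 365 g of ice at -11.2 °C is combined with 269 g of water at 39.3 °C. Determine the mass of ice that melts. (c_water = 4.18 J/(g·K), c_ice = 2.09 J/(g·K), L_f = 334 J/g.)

m_melted ≈ 107 g

Cooling the water to 0 °C releases 269×4.18×39.3 = 44190 J.
Warming the ice to 0 °C takes 365×2.09×11.2 = 8543.9 J, leaving 35646 J for melting.
Melting all 365 g of ice would need 365×334 = 121910 J.
35646 J < 121910 J, so only part of the ice melts and the system sits at 0 °C.
m_melt = 35646 / L_f = 106.7 g.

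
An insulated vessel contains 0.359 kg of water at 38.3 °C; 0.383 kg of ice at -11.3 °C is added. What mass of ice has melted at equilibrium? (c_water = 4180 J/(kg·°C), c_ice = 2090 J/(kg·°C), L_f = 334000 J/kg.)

m_melted ≈ 0.145 kg

Water can give up m c ΔT = 0.359·4180·38.3 = 57474 J before reaching 0 °C.
Of that, 0.383·2090·11.3 = 9045.3 J goes to bring the ice to 0 °C, leaving 48428 J.
Melting all 0.383 kg of ice would need 0.383·334000 = 127922 J.
That's not enough to melt it all — equilibrium is at 0 °C with ice remaining.
m_melted·334000 = 48428  ⇒  m_melted ≈ 0.145 kg.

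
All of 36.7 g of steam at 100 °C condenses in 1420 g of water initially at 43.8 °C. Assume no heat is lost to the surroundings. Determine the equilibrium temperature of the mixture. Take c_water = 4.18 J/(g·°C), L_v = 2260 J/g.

T_f ≈ 58.8 °C

Net heat exchanged in the isolated system is zero:
condense steam: −36.7·2260 = −82942
  condensed water 100 °C→T: 153.41(T − 100)
  water warms: 1420·4.18·(T − 43.8) = 5935.6(T − 43.8)
6089 T = 82942 + 15341 + 259979 = 358262
T ≈ 58.84 °C — below 100 °C, confirming all the steam condensed.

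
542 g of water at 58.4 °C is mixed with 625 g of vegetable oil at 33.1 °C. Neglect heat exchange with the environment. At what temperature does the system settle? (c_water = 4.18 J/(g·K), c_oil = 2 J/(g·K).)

With ΣQ=0 the equilibrium temperature is the m·c-weighted mean:
T_f = (2265.6*58.4 + 1250*33.1) / (2265.6 + 1250)
    = 173684 / 3515.6 ≈ 49.40 °C

T_f ≈ 49.4 °C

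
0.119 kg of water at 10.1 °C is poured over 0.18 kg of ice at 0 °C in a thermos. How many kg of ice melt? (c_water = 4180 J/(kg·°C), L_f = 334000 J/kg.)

m_melted ≈ 0.015 kg

Heat available from the water dropping to 0 °C: 0.119×4180×10.1 = 5023.9 J.
To melt every bit of ice: 0.18×334000 = 60120 J.
Since 5023.9 < 60120 J, not all the ice melts; equilibrium is at 0 °C.
m_melt = 5023.9 / L_f = 0.01504 kg.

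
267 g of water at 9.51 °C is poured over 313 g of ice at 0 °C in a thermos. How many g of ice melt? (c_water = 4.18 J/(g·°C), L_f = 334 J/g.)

Water can give up m c ΔT = 267×4.18×9.51 = 10614 J before reaching 0 °C.
Melting all 313 g of ice would need 313×334 = 104542 J.
That's not enough to melt it all — equilibrium is at 0 °C with ice remaining.
Mass melted = 10614/334 ≈ 31.78 g.

m_melted ≈ 31.8 g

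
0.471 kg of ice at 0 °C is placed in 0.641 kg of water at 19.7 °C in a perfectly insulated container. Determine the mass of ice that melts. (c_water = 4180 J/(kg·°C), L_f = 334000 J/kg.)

m_melted ≈ 0.158 kg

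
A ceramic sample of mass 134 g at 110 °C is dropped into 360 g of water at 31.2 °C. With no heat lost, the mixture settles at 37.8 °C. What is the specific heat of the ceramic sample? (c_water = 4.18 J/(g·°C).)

c ≈ 1.03 J/(g·°C)

m_s c (T_s − T_f) = m_water c_water (T_f − T_0):
134·c·(110 − 37.8) = 360·4.18·(37.8 − 31.2)
9674.8 c = 9931.7  ⇒  c ≈ 1.027 J/(g·°C)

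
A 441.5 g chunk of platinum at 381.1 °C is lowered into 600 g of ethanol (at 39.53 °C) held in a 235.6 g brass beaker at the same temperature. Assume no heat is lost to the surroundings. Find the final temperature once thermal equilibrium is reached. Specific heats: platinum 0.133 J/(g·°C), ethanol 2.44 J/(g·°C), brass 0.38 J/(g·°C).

T_f ≈ 52.0 °C

T_f = Σ m_i c_i T_i / Σ m_i c_i:
T_f = (58.72·381.1 + 1464·39.53 + 89.53·39.53) / (58.72 + 1464 + 89.53)
    = 83789 / 1612.2 ≈ 51.97 °C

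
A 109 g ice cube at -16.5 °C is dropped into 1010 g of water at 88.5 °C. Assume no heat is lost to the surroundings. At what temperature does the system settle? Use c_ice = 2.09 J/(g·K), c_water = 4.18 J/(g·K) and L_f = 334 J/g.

Sum of m c ΔT and latent-heat terms is zero:
warm ice to 0 °C: 109·2.09·(0 − (-16.5)) = 3758.9; melt ice: 109·334 = 36406; warm the meltwater: 455.62 T; water: 4221.8(T − 88.5)
4677.4 T = 373629 − 40165 = 333464
T ≈ 71.29 °C — above 0 °C, consistent with complete melting.

T_f ≈ 71.3 °C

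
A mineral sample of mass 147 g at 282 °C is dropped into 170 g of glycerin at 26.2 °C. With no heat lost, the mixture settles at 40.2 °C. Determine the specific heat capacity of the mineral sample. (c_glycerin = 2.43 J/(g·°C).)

c ≈ 0.163 J/(g·°C)

m_s c (T_s − T_f) = m_glycerin c_glycerin (T_f − T_0):
147×c×(282 − 40.2) = 170×2.43×(40.2 − 26.2)
35545 c = 5783.4  ⇒  c ≈ 0.1627 J/(g·°C)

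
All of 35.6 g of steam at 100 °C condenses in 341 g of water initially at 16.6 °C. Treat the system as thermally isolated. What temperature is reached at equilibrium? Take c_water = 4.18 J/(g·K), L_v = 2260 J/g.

Heat gained plus heat lost sum to zero:
latent heat released on condensation: 35.6×2260 = 80456; condensate cools 100→T: 35.6×4.18×(T − 100) = 148.81(T − 100); original water: 1425.4(T − 16.6)
1574.2 T = 80456 + 14881 + 23661 = 118998
T ≈ 75.59 °C — below 100 °C, confirming all the steam condensed.

T_f ≈ 75.6 °C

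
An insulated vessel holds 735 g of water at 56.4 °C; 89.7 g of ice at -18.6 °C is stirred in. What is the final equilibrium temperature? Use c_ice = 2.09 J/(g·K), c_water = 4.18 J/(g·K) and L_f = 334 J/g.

T_f ≈ 40.6 °C

Energy balance with sensible and latent terms:
warm ice to 0 °C: 89.7×2.09×(0 − (-18.6)) = 3487
  latent heat to melt: 89.7×334 = 29960
  warm the meltwater: 374.95 T
  water cools: 735×4.18×(T − 56.4) = 3072.3(T − 56.4)
3447.2 T = 173278 − 33447 = 139831
T ≈ 40.56 °C. Since T > 0 °C, the all-ice-melts assumption holds.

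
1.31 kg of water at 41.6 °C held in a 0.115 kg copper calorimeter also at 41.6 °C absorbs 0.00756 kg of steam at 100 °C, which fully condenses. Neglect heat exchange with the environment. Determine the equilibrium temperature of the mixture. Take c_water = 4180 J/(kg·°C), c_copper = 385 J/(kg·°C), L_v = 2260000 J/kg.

Energy balance with sensible and latent terms:
condense steam: −0.00756×2260000 = −17086; condensed water 100 °C→T: 31.6(T − 100); original water: 5475.8(T − 41.6); copper cup: 0.115×385×(T − 41.6) = 44.27(T − 41.6)
5551.7 T = 17086 + 3160.1 + 229635 = 249881
T ≈ 45.01 °C — below 100 °C, confirming all the steam condensed.

T_f ≈ 45.0 °C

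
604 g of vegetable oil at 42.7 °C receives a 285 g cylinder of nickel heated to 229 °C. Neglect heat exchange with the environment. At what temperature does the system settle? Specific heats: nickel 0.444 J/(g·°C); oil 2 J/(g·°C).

T_f ≈ 60.4 °C

T_f = Σ m_i c_i T_i / Σ m_i c_i:
T_f = (126.54×229 + 1208×42.7) / (126.54 + 1208)
    = 80559 / 1334.5 ≈ 60.36 °C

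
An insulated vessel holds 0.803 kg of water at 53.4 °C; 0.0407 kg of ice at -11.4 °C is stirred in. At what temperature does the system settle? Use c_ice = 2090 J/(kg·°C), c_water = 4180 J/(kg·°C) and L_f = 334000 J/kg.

T_f ≈ 46.7 °C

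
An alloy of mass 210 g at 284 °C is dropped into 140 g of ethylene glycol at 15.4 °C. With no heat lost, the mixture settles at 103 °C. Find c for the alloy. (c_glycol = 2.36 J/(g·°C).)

Heat lost by the alloy = heat gained by the glycol:
210×c×(284 − 103) = 140×2.36×(103 − 15.4)
38010 c = 28943  ⇒  c ≈ 0.7615 J/(g·°C)

c ≈ 0.761 J/(g·°C)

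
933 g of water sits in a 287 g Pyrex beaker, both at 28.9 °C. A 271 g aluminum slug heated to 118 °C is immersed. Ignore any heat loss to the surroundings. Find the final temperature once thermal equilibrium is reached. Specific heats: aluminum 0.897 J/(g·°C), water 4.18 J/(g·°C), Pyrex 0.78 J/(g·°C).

T_f = Σ m_i c_i T_i / Σ m_i c_i:
T_f = (243.09×118 + 3899.9×28.9 + 223.86×28.9) / (243.09 + 3899.9 + 223.86)
    = 147862 / 4366.9 ≈ 33.86 °C

T_f ≈ 33.9 °C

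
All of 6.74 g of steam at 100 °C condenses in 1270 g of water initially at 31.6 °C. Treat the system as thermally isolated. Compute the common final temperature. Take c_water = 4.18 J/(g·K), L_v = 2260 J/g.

Sum of m c ΔT and latent-heat terms is zero:
steam→water at 100 °C releases m L_v = 6.74×2260 = 15232; condensed water 100 °C→T: 28.17(T − 100); original water: 5308.6(T − 31.6)
5336.8 T = 15232 + 2817.3 + 167752 = 185801
T ≈ 34.82 °C — below 100 °C, confirming all the steam condensed.

T_f ≈ 34.8 °C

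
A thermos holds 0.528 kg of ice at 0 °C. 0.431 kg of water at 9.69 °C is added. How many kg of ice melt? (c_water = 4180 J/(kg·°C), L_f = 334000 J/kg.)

m_melted ≈ 0.0523 kg

Water can give up m c ΔT = 0.431·4180·9.69 = 17457 J before reaching 0 °C.
To melt every bit of ice: 0.528·334000 = 176352 J.
17457 J < 176352 J, so only part of the ice melts and the system sits at 0 °C.
Mass melted = 17457/334000 ≈ 0.05227 kg.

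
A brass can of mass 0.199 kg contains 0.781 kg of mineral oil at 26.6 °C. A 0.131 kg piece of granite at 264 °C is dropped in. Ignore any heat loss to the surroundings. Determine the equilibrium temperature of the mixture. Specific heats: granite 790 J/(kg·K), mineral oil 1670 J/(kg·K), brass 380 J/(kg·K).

T_f ≈ 43.2 °C

With ΣQ=0 the equilibrium temperature is the m·c-weighted mean:
T_f = (103.49·264 + 1304.3·26.6 + 75.62·26.6) / (103.49 + 1304.3 + 75.62)
    = 64026 / 1483.4 ≈ 43.16 °C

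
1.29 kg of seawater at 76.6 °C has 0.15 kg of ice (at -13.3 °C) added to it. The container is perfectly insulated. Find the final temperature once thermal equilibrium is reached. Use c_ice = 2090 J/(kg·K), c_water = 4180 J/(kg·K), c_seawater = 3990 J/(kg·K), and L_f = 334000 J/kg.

Conservation of energy gives ΣQ = 0:
warm ice to 0 °C: 0.15·2090·(0 − (-13.3)) = 4169.6; melt ice: 0.15·334000 = 50100; warm the meltwater: 627 T; seawater: 5147.1(T − 76.6)
5774.1 T = 394268 − 54270 = 339998
T ≈ 58.88 °C — above 0 °C, consistent with complete melting.

T_f ≈ 58.9 °C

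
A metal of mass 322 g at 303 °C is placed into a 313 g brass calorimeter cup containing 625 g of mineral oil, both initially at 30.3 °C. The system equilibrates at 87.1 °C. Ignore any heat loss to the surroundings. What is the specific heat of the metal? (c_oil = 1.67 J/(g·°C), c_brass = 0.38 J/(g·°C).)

Conservation of energy gives ΣQ = 0:
322×c×(87.1 − 303) + 625×1.67×(87.1 − 30.3) + 313×0.38×(87.1 − 30.3) = 0
-69520 c = -66041
c = -66041/-69520 ≈ 0.95 J/(g·°C)

c ≈ 0.95 J/(g·°C)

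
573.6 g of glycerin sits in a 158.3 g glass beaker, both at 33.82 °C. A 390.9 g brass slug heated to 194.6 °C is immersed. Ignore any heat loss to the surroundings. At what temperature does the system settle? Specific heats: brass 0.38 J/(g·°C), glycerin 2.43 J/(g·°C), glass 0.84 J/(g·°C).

T_f = Σ m_i c_i T_i / Σ m_i c_i:
T_f = (148.54×194.6 + 1393.8×33.82 + 132.97×33.82) / (148.54 + 1393.8 + 132.97)
    = 80543 / 1675.4 ≈ 48.08 °C

T_f ≈ 48.1 °C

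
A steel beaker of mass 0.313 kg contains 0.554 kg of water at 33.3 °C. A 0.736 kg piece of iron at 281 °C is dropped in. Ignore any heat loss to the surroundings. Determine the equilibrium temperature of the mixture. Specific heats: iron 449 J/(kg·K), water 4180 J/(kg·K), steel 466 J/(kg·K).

T_f ≈ 62.6 °C

Net heat exchanged in the isolated system is zero:
0.736×449×(T − 281) + 0.554×4180×(T − 33.3) + 0.313×466×(T − 33.3) = 0
330.46(T − 281) + 2315.7(T − 33.3) + 145.86(T − 33.3) = 0
2792 T = 174831
T = 174831 / 2792 = 62.6 °C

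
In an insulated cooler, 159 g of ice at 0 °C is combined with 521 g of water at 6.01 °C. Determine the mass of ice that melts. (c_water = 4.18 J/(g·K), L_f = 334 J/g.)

Cooling the water to 0 °C releases 521·4.18·6.01 = 13088 J.
To melt every bit of ice: 159·334 = 53106 J.
13088 J < 53106 J, so only part of the ice melts and the system sits at 0 °C.
m_melt = 13088 / L_f = 39.19 g.

m_melted ≈ 39.2 g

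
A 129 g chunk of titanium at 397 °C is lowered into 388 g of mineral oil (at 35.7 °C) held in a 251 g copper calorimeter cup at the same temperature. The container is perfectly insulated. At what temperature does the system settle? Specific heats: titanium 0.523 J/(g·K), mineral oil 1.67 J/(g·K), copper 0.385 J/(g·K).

T_f ≈ 65.7 °C

Energy conservation, ΣQ = 0:
129·0.523·(T − 397) + 388·1.67·(T − 35.7) + 251·0.385·(T − 35.7) = 0
(67.47 + 647.96 + 96.64) T = 67.47·397 + 647.96·35.7 + 96.64·35.7
T = 53366 / 812.06 = 65.7 °C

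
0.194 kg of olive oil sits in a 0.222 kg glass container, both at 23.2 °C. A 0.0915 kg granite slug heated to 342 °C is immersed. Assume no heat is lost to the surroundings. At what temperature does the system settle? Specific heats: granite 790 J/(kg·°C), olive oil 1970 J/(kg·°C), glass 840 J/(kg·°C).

T_f ≈ 59.2 °C

Net heat exchanged in the isolated system is zero:
0.0915·790·(T − 342) + 0.194·1970·(T − 23.2) + 0.222·840·(T − 23.2) = 0
(72.28 + 382.18 + 186.48) T = 72.28·342 + 382.18·23.2 + 186.48·23.2
T = 37914 / 640.94 = 59.2 °C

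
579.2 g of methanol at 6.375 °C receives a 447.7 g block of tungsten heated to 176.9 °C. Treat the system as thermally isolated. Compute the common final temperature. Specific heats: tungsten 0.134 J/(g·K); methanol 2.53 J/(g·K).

T_f ≈ 13.1 °C

T_f is the heat-capacity-weighted average of the initial temperatures:
T_f = (59.99·176.9 + 1465.4·6.375) / (59.99 + 1465.4)
    = 19954 / 1525.4 ≈ 13.08 °C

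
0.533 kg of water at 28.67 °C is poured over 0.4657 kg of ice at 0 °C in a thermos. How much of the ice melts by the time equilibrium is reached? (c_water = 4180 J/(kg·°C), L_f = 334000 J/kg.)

m_melted ≈ 0.191 kg

Water can give up m c ΔT = 0.533×4180×28.67 = 63875 J before reaching 0 °C.
To melt every bit of ice: 0.4657×334000 = 155544 J.
Since 63875 < 155544 J, not all the ice melts; equilibrium is at 0 °C.
Mass melted = 63875/334000 ≈ 0.1912 kg.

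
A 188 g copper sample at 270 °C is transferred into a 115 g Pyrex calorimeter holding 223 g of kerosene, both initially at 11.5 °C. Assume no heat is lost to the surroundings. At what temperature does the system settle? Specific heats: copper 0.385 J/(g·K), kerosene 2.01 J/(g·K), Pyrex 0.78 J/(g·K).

T_f = Σ m_i c_i T_i / Σ m_i c_i:
T_f = (72.38*270 + 448.23*11.5 + 89.7*11.5) / (72.38 + 448.23 + 89.7)
    = 25729 / 610.31 ≈ 42.16 °C

T_f ≈ 42.2 °C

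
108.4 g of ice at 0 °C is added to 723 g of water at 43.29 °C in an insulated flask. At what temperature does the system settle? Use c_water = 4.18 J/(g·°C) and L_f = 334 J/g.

T_f ≈ 27.2 °C

Sum of m c ΔT and latent-heat terms is zero:
melt ice: 108.4·334 = 36206; warm the meltwater: 453.11 T; water cools: 723·4.18·(T − 43.29) = 3022.1(T − 43.29)
3475.3 T = 130828 − 36206 = 94623
T ≈ 27.23 °C. Since T > 0 °C, the all-ice-melts assumption holds.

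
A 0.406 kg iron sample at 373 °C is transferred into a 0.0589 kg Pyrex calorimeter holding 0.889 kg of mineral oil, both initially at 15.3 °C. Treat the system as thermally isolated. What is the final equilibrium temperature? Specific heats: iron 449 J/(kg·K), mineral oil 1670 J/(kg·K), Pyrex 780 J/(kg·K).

T_f ≈ 53.4 °C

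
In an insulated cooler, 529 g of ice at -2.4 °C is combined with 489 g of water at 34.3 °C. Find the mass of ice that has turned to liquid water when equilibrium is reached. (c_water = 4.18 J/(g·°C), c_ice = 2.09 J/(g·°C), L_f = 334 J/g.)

m_melted ≈ 202 g

Heat available from the water dropping to 0 °C: 489·4.18·34.3 = 70110 J.
Warming the ice to 0 °C takes 529·2.09·2.4 = 2653.5 J, leaving 67456 J for melting.
To melt every bit of ice: 529·334 = 176686 J.
Since 67456 < 176686 J, not all the ice melts; equilibrium is at 0 °C.
m_melted·334 = 67456  ⇒  m_melted ≈ 202 g.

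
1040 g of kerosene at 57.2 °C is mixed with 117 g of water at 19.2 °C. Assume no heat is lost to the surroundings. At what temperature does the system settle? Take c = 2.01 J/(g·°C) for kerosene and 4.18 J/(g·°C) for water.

Conservation of energy gives ΣQ = 0:
1040*2.01*(T − 57.2) + 117*4.18*(T − 19.2) = 0
2090.4(T − 57.2) + 489.06(T − 19.2) = 0
(2090.4 + 489.06) T = 2090.4*57.2 + 489.06*19.2
T ≈ 50.00 °C

T_f ≈ 50.0 °C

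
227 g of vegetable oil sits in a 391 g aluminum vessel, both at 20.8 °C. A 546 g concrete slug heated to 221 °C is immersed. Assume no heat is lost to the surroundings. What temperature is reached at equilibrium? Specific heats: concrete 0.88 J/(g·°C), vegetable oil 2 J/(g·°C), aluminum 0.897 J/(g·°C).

T_f ≈ 95.6 °C

With ΣQ=0 the equilibrium temperature is the m·c-weighted mean:
T_f = (480.48·221 + 454·20.8 + 350.73·20.8) / (480.48 + 454 + 350.73)
    = 122924 / 1285.2 ≈ 95.65 °C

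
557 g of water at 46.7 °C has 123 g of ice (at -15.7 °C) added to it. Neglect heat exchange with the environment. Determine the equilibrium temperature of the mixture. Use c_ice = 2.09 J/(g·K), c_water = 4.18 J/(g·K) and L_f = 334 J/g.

Energy conservation, ΣQ = 0:
ice -15.7→0 °C: 123·2.09·15.7 = 4036; melt ice: 123·334 = 41082; meltwater 0→T: 123·4.18·T = 514.14 T; water: 2328.3(T − 46.7)
2842.4 T = 108730 − 45118 = 63612
T ≈ 22.38 °C (positive, so assuming full melt was valid).

T_f ≈ 22.4 °C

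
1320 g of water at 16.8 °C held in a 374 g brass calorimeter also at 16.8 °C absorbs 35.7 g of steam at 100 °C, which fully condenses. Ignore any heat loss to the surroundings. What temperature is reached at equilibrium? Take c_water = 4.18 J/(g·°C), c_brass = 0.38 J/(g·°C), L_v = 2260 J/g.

T_f ≈ 32.8 °C

Net heat exchanged in the isolated system is zero:
steam→water at 100 °C releases m L_v = 35.7×2260 = 80682
  condensate cools 100→T: 35.7×4.18×(T − 100) = 149.23(T − 100)
  original water: 5517.6(T − 16.8)
  brass cup: 374×0.38×(T − 16.8) = 142.12(T − 16.8)
5808.9 T = 80682 + 14923 + 95083 = 190688
T ≈ 32.83 °C — below 100 °C, confirming all the steam condensed.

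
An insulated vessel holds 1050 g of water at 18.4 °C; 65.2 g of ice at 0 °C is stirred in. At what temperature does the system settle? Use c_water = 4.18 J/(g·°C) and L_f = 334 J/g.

T_f ≈ 12.7 °C

Energy balance with sensible and latent terms:
melt ice: 65.2·334 = 21777; warm the meltwater: 272.54 T; water cools: 1050·4.18·(T − 18.4) = 4389(T − 18.4)
4661.5 T = 80758 − 21777 = 58981
T ≈ 12.65 °C (positive, so assuming full melt was valid).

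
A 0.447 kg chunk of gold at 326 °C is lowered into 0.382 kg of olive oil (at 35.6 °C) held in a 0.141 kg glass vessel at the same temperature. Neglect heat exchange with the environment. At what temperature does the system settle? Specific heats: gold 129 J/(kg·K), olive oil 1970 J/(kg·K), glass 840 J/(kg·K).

T_f ≈ 53.6 °C

With ΣQ=0 the equilibrium temperature is the m·c-weighted mean:
T_f = (57.66*326 + 752.54*35.6 + 118.44*35.6) / (57.66 + 752.54 + 118.44)
    = 49805 / 928.64 ≈ 53.63 °C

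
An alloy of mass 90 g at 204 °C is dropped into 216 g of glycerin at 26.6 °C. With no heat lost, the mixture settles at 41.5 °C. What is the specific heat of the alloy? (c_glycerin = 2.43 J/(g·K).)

Net heat exchanged in the isolated system is zero:
90·c·(41.5 − 204) + 216·2.43·(41.5 − 26.6) = 0
-14625 c = -7820.7
c = -7820.7/-14625 ≈ 0.5347 J/(g·K)

c ≈ 0.535 J/(g·K)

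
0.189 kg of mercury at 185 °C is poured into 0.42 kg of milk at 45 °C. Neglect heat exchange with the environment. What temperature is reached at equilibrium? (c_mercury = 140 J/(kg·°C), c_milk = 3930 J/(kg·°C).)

Let T be the final temperature. ΣQ_i = 0:
0.189·140·(T − 185) + 0.42·3930·(T − 45) = 0
26.46(T − 185) + 1650.6(T − 45) = 0
1677.1 T = 79172
T ≈ 47.21 °C

T_f ≈ 47.2 °C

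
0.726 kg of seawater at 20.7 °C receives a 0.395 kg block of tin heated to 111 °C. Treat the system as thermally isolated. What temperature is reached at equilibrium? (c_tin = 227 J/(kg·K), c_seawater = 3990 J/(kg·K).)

T_f ≈ 23.4 °C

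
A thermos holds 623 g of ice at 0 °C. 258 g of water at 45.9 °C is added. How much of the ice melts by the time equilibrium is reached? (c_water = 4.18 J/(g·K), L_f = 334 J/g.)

Cooling the water to 0 °C releases 258×4.18×45.9 = 49500 J.
To melt every bit of ice: 623×334 = 208082 J.
That's not enough to melt it all — equilibrium is at 0 °C with ice remaining.
m_melted×334 = 49500  ⇒  m_melted ≈ 148.2 g.

m_melted ≈ 148 g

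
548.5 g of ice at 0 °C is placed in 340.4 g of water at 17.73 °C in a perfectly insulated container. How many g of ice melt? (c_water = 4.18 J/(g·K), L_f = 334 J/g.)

Water can give up m c ΔT = 340.4·4.18·17.73 = 25228 J before reaching 0 °C.
To melt every bit of ice: 548.5·334 = 183199 J.
Since 25228 < 183199 J, not all the ice melts; equilibrium is at 0 °C.
m_melt = 25228 / L_f = 75.53 g.

m_melted ≈ 75.5 g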